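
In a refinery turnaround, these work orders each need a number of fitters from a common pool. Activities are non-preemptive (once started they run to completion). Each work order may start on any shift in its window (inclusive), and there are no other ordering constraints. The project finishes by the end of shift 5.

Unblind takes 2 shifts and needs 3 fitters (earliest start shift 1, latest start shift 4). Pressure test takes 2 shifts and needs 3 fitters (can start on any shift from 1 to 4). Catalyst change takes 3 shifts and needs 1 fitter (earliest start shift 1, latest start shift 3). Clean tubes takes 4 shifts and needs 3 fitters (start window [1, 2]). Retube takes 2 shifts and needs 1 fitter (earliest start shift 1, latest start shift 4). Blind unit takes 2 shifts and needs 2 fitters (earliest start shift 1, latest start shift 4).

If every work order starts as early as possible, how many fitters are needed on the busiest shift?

Early-start schedule: Unblind@1, Pressure test@1, Catalyst change@1, Clean tubes@1, Retube@1, Blind unit@1.
Load per shift: shift 1: 13, shift 2: 13, shift 3: 4, shift 4: 3, shift 5: 0.
Peak is 13.

13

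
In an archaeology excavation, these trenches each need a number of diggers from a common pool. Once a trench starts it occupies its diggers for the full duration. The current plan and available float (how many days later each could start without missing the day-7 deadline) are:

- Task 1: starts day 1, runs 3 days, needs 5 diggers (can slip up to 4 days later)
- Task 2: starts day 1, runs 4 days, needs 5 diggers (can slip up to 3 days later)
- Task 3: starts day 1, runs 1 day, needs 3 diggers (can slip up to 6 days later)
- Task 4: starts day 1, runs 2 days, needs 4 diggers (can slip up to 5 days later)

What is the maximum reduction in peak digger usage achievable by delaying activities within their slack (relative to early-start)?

8

Early-start peak: d1:17  d2:14  d3:10  d4:5  d5:0  d6:0  d7:0 ⇒ 17.
Leveled (Task 1@1, Task 2@4, Task 3@1, Task 4@2): d1:8  d2:9  d3:9  d4:5  d5:5  d6:5  d7:5 ⇒ 9.
Reduction 17 − 9 = 8.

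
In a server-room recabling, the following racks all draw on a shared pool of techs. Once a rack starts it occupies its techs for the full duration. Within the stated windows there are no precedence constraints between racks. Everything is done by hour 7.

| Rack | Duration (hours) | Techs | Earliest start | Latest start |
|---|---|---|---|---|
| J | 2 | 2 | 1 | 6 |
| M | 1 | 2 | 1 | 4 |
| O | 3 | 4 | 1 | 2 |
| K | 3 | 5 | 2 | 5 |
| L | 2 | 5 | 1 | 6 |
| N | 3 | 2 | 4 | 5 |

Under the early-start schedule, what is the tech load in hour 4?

At early start, hour 4 has: K, N.
Demand: 5 + 2 = 7.

7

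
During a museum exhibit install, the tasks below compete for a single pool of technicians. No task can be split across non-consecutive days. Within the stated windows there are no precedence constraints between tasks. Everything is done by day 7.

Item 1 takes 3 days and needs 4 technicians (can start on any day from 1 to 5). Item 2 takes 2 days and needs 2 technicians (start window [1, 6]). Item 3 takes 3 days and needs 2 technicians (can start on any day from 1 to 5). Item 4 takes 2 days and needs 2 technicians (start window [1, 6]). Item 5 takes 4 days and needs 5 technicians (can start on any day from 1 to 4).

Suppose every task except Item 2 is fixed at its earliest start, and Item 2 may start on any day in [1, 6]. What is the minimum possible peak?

13

Item 2@1: d1:15  d2:15  d3:11  d4:5  d5:0  d6:0  d7:0 → peak 15
Item 2@2: d1:13  d2:15  d3:13  d4:5  d5:0  d6:0  d7:0 → peak 15
Item 2@3: d1:13  d2:13  d3:13  d4:7  d5:0  d6:0  d7:0 → peak 13
Item 2@4: d1:13  d2:13  d3:11  d4:7  d5:2  d6:0  d7:0 → peak 13
Item 2@5: d1:13  d2:13  d3:11  d4:5  d5:2  d6:2  d7:0 → peak 13
Item 2@6: d1:13  d2:13  d3:11  d4:5  d5:0  d6:2  d7:2 → peak 13
Best is Item 2@3, peak 13.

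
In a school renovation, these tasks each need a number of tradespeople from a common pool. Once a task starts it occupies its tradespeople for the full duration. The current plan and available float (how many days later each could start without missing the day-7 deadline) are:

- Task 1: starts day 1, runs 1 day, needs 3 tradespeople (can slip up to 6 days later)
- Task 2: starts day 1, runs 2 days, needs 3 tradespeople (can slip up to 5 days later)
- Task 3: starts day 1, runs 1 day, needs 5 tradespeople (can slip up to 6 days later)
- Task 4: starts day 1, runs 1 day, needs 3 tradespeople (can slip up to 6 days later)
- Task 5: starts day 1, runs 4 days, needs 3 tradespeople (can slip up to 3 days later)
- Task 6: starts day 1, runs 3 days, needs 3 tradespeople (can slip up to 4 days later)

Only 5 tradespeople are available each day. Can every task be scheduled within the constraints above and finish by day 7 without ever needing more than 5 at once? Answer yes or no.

Total tradesperson-days = 38; over 7 days the average is 38/7 > 5, so some day must exceed 5.

no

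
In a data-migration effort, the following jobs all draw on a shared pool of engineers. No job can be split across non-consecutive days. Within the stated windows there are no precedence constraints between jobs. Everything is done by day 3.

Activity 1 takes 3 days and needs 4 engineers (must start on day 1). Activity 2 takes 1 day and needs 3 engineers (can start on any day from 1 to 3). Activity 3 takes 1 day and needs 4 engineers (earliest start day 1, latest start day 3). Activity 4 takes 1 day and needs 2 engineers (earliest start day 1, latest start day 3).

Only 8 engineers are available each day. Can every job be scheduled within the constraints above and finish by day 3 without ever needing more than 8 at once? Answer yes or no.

Schedule Activity 1@1, Activity 2@1, Activity 3@2, Activity 4@3: d1:7  d2:8  d3:6 — peak 8 ≤ 8.

yes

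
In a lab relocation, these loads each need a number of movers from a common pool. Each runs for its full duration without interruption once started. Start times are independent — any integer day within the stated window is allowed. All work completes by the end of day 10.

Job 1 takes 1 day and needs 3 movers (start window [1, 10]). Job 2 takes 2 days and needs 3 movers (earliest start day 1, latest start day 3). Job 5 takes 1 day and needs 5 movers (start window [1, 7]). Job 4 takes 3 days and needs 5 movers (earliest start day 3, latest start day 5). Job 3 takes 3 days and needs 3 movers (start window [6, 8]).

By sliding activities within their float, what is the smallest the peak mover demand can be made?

5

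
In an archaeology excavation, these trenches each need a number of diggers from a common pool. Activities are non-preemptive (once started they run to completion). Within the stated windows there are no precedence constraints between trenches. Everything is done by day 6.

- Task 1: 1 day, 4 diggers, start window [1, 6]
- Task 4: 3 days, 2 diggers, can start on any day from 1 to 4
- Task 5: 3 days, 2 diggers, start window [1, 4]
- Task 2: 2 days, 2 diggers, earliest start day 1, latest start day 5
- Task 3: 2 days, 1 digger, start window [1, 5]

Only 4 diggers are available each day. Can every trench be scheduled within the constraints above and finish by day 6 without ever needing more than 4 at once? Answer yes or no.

Schedule Task 1@1, Task 4@2, Task 5@2, Task 2@5, Task 3@5: d1:4  d2:4  d3:4  d4:4  d5:3  d6:3 — peak 4 ≤ 4.

yes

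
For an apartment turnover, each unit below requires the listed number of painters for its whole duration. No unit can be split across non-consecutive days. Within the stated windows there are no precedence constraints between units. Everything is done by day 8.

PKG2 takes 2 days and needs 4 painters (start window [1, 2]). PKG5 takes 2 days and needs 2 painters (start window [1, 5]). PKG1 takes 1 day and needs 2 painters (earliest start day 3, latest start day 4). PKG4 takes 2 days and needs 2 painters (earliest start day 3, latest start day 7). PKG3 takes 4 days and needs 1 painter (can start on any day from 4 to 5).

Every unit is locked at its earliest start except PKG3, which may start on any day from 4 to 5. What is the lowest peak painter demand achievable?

PKG3@4: d1:6  d2:6  d3:4  d4:3  d5:1  d6:1  d7:1  d8:0 → peak 6
PKG3@5: d1:6  d2:6  d3:4  d4:2  d5:1  d6:1  d7:1  d8:1 → peak 6
Best is PKG3@4, peak 6.

6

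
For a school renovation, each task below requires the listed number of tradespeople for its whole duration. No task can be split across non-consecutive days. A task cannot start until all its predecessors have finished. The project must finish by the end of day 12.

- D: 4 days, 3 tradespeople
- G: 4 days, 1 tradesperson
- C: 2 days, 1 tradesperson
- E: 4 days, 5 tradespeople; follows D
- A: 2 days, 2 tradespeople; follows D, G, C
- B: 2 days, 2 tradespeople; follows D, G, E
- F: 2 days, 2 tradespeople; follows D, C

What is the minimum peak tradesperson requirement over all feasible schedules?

5

Early-start (D@1, G@1, C@1, E@5, A@5, B@9, F@5) gives peak 9: d1:5  d2:5  d3:4  d4:4  d5:9  d6:9  d7:5  d8:5  d9:2  d10:2  d11:0  d12:0.
Shift A→9, F→11.
Schedule D@1, G@1, C@1, E@5, A@9, B@9, F@11: d1:5  d2:5  d3:4  d4:4  d5:5  d6:5  d7:5  d8:5  d9:4  d10:4  d11:2  d12:2 — peak 5.
Total tradesperson-days = 50 over 12 days ⇒ peak ≥ ⌈50/12⌉ = 5, so 5 is optimal.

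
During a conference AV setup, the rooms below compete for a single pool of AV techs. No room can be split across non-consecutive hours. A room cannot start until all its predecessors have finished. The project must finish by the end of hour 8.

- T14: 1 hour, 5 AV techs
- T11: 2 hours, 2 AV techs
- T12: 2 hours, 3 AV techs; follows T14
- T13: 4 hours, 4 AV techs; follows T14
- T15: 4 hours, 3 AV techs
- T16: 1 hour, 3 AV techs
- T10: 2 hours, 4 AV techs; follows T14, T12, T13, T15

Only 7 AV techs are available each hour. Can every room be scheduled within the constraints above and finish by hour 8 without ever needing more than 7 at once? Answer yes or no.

no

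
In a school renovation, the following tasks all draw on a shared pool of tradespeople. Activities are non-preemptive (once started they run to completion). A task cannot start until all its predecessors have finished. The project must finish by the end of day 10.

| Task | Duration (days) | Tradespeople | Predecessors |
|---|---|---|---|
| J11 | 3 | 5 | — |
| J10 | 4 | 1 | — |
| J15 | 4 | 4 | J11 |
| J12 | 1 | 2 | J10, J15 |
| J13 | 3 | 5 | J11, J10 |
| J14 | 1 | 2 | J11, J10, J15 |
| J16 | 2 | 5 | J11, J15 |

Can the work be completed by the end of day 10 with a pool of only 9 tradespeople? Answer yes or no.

yes

Schedule J11@1, J10@1, J15@4, J12@8, J13@5, J14@8, J16@8: d1:6  d2:6  d3:6  d4:5  d5:9  d6:9  d7:9  d8:9  d9:5  d10:0 — peak 9 ≤ 9.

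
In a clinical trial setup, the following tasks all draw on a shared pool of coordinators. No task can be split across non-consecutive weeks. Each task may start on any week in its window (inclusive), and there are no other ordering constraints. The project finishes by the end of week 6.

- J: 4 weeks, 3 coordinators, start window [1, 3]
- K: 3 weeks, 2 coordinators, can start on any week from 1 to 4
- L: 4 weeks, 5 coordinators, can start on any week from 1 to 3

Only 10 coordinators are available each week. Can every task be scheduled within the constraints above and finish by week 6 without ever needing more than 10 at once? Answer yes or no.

yes

Schedule J@1, K@1, L@1: w1:10  w2:10  w3:10  w4:8  w5:0  w6:0 — peak 10 ≤ 10.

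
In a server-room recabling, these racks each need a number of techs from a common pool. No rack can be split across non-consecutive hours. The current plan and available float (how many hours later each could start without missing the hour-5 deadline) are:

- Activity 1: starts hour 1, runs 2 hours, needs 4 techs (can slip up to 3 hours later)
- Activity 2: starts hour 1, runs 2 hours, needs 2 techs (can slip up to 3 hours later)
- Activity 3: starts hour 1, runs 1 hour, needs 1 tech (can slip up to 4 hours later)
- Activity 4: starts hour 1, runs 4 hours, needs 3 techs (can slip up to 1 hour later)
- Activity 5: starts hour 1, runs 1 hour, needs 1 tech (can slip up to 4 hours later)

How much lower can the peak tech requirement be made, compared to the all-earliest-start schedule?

4

Early-start peak: h1:11  h2:9  h3:3  h4:3  h5:0 ⇒ 11.
Leveled (Activity 1@1, Activity 2@3, Activity 3@1, Activity 4@2, Activity 5@1): h1:6  h2:7  h3:5  h4:5  h5:3 ⇒ 7.
Reduction 11 − 7 = 4.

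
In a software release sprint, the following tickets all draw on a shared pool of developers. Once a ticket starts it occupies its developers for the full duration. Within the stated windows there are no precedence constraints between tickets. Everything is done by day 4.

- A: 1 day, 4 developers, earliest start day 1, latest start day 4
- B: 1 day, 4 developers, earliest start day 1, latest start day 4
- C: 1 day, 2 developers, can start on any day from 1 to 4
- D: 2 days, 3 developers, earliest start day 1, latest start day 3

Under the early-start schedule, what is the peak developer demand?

13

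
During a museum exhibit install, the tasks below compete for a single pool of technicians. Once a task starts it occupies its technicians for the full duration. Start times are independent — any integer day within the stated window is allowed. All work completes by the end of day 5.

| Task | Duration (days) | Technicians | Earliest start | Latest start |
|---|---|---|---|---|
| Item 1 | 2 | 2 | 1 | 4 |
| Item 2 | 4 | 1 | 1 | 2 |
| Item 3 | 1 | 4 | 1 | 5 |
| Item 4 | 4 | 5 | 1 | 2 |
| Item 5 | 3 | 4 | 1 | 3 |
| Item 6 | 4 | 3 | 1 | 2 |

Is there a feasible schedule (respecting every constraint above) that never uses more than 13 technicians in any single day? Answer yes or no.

yes

Schedule Item 1@1, Item 2@1, Item 3@1, Item 4@1, Item 5@3, Item 6@2: d1:12  d2:11  d3:13  d4:13  d5:7 — peak 13 ≤ 13.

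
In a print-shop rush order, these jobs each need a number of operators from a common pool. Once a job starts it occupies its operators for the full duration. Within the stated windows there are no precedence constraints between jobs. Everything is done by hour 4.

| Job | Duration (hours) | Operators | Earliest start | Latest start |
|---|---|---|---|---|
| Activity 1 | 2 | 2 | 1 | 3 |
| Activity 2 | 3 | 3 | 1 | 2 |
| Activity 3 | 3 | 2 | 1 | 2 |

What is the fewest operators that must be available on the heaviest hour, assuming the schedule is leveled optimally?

7

Schedule Activity 1@1, Activity 2@1, Activity 3@1: h1:7  h2:7  h3:5  h4:0 — peak 7.
No arrangement of the 12 feasible schedules does better.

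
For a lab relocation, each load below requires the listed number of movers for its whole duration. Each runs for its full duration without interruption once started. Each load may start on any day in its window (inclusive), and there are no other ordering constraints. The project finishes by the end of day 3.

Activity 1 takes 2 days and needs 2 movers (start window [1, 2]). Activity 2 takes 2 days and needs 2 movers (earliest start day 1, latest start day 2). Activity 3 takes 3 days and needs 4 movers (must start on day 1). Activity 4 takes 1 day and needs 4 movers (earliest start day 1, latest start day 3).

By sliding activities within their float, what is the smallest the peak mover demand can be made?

8

Early-start (Activity 1@1, Activity 2@1, Activity 3@1, Activity 4@1) gives peak 12: d1:12  d2:8  d3:4.
Shift Activity 4→3.
Schedule Activity 1@1, Activity 2@1, Activity 3@1, Activity 4@3: d1:8  d2:8  d3:8 — peak 8.
Total mover-days = 24 over 3 days ⇒ peak ≥ ⌈24/3⌉ = 8, so 8 is optimal.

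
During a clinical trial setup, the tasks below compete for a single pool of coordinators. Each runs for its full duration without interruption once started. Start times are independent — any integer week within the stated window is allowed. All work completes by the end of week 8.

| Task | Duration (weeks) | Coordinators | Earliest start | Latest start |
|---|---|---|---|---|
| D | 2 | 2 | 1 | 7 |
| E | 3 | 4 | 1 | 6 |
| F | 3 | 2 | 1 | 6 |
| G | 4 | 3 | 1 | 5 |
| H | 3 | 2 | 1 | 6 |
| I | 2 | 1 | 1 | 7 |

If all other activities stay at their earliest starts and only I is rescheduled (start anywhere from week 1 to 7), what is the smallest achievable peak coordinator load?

I@1: w1:14  w2:14  w3:11  w4:3  w5:0  w6:0  w7:0  w8:0 → peak 14
I@2: w1:13  w2:14  w3:12  w4:3  w5:0  w6:0  w7:0  w8:0 → peak 14
I@3: w1:13  w2:13  w3:12  w4:4  w5:0  w6:0  w7:0  w8:0 → peak 13
I@4: w1:13  w2:13  w3:11  w4:4  w5:1  w6:0  w7:0  w8:0 → peak 13
I@5: w1:13  w2:13  w3:11  w4:3  w5:1  w6:1  w7:0  w8:0 → peak 13
I@6: w1:13  w2:13  w3:11  w4:3  w5:0  w6:1  w7:1  w8:0 → peak 13
I@7: w1:13  w2:13  w3:11  w4:3  w5:0  w6:0  w7:1  w8:1 → peak 13
Best is I@3, peak 13.

13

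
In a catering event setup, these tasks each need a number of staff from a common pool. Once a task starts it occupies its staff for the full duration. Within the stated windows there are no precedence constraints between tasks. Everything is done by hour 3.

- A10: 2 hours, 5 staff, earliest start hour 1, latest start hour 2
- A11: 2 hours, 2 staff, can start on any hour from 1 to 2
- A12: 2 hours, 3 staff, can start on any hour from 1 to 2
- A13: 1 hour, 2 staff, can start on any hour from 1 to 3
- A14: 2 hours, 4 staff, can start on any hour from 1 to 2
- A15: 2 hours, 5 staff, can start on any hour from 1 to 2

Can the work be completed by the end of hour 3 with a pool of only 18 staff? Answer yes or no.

no

The minimum achievable peak is 19; 18 < 19, so no feasible schedule stays within the cap.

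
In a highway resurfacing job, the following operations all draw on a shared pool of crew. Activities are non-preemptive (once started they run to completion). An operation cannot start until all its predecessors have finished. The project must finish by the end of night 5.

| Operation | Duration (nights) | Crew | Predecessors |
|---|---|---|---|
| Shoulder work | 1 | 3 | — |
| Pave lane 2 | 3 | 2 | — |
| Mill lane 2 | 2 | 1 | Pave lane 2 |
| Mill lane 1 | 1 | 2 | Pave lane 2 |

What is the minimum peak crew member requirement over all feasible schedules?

4

Early-start (Shoulder work@1, Pave lane 2@1, Mill lane 2@4, Mill lane 1@4) gives peak 5: n1:5  n2:2  n3:2  n4:3  n5:1.
Shift Shoulder work→4, Mill lane 1→5.
Schedule Shoulder work@4, Pave lane 2@1, Mill lane 2@4, Mill lane 1@5: n1:2  n2:2  n3:2  n4:4  n5:3 — peak 4.
No arrangement of the 10 feasible schedules does better.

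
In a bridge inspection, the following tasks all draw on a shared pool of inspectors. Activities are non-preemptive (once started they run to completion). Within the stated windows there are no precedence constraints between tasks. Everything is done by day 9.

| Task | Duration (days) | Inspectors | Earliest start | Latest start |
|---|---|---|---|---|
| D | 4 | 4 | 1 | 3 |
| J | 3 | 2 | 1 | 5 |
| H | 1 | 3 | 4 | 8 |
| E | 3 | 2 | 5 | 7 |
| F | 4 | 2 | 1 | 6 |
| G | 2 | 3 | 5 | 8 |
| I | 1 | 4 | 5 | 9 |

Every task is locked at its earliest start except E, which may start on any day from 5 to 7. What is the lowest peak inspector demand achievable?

E@5: d1:8  d2:8  d3:8  d4:9  d5:9  d6:5  d7:2  d8:0  d9:0 → peak 9
E@6: d1:8  d2:8  d3:8  d4:9  d5:7  d6:5  d7:2  d8:2  d9:0 → peak 9
E@7: d1:8  d2:8  d3:8  d4:9  d5:7  d6:3  d7:2  d8:2  d9:2 → peak 9
Best is E@5, peak 9.

9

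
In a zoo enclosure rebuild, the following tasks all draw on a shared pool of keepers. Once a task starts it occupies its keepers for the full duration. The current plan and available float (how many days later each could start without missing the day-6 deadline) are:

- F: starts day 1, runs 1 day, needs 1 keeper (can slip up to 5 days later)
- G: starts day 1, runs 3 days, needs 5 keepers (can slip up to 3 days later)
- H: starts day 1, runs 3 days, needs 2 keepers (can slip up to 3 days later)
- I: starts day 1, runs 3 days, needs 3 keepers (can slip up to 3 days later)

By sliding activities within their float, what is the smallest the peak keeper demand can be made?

6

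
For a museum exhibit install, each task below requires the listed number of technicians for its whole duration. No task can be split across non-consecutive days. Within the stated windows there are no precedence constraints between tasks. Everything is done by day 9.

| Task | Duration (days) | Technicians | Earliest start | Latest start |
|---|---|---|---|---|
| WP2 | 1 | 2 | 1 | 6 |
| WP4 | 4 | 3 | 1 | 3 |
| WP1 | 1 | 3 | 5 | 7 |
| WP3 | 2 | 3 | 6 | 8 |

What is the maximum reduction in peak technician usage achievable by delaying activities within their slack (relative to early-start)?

2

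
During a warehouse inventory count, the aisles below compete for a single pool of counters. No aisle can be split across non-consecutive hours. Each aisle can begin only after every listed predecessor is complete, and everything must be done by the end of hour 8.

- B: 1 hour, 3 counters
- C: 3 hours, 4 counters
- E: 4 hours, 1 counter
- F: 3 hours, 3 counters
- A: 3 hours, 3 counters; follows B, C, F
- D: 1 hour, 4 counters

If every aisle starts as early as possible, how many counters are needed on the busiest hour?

15

Early-start schedule: B@1, C@1, E@1, F@1, A@4, D@1.
Load per hour: hour 1: 15, hour 2: 8, hour 3: 8, hour 4: 4, hour 5: 3, hour 6: 3, hour 7: 0, hour 8: 0.
Peak is 15.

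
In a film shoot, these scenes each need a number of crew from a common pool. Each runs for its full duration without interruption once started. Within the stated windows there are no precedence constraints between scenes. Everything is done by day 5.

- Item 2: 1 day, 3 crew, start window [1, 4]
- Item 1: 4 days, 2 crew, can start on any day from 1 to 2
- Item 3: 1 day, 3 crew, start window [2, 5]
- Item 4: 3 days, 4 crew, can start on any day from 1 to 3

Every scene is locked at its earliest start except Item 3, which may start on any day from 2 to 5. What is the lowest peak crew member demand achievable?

9

Item 3@2: d1:9  d2:9  d3:6  d4:2  d5:0 → peak 9
Item 3@3: d1:9  d2:6  d3:9  d4:2  d5:0 → peak 9
Item 3@4: d1:9  d2:6  d3:6  d4:5  d5:0 → peak 9
Item 3@5: d1:9  d2:6  d3:6  d4:2  d5:3 → peak 9
Best is Item 3@2, peak 9.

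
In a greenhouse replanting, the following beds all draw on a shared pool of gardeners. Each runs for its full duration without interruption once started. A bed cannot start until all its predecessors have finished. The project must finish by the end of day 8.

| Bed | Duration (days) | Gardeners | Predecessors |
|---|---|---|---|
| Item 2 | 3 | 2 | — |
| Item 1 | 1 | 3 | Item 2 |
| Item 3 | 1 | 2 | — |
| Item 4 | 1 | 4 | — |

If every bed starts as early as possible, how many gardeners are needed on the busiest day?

Early-start schedule: Item 2@1, Item 1@4, Item 3@1, Item 4@1.
Load per day: day 1: 8, day 2: 2, day 3: 2, day 4: 3, day 5: 0, day 6: 0, day 7: 0, day 8: 0.
Peak is 8.

8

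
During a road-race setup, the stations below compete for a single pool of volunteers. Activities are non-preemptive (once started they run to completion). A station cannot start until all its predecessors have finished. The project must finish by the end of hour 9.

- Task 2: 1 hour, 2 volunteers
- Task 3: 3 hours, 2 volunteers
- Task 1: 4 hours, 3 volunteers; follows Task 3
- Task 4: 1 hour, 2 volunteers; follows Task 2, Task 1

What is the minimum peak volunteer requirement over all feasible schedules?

Early-start (Task 2@1, Task 3@1, Task 1@4, Task 4@8) gives peak 4: h1:4  h2:2  h3:2  h4:3  h5:3  h6:3  h7:3  h8:2  h9:0.
Shift Task 3→2, Task 1→5, Task 4→9.
Schedule Task 2@1, Task 3@2, Task 1@5, Task 4@9: h1:2  h2:2  h3:2  h4:2  h5:3  h6:3  h7:3  h8:3  h9:2 — peak 3.
Total volunteer-hours = 22 over 9 hours ⇒ peak ≥ ⌈22/9⌉ = 3, so 3 is optimal.

3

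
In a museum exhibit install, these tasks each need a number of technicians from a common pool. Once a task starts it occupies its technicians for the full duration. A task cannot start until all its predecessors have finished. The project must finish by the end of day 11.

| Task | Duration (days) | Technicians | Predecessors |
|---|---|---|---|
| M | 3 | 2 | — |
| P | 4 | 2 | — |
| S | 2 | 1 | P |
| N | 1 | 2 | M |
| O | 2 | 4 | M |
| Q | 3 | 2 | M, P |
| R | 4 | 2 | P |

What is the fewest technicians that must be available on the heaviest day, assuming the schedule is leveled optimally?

Early-start (M@1, P@1, S@5, N@4, O@4, Q@5, R@5) gives peak 9: d1:4  d2:4  d3:4  d4:8  d5:9  d6:5  d7:4  d8:2  d9:0  d10:0  d11:0.
Shift O→10, Q→7.
Schedule M@1, P@1, S@5, N@4, O@10, Q@7, R@5: d1:4  d2:4  d3:4  d4:4  d5:3  d6:3  d7:4  d8:4  d9:2  d10:4  d11:4 — peak 4.
Total technician-days = 40 over 11 days ⇒ peak ≥ ⌈40/11⌉ = 4, so 4 is optimal.

4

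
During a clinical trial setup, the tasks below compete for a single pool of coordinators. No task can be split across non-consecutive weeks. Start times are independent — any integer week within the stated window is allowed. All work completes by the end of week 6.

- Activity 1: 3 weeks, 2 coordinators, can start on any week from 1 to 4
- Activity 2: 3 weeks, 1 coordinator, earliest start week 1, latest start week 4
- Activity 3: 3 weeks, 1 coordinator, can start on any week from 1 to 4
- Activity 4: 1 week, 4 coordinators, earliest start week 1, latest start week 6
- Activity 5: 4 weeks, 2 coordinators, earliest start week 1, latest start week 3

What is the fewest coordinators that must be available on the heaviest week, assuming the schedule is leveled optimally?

Early-start (Activity 1@1, Activity 2@1, Activity 3@1, Activity 4@1, Activity 5@1) gives peak 10: w1:10  w2:6  w3:6  w4:2  w5:0  w6:0.
Shift Activity 3→4, Activity 4→5.
Schedule Activity 1@1, Activity 2@1, Activity 3@4, Activity 4@5, Activity 5@1: w1:5  w2:5  w3:5  w4:3  w5:5  w6:1 — peak 5.

5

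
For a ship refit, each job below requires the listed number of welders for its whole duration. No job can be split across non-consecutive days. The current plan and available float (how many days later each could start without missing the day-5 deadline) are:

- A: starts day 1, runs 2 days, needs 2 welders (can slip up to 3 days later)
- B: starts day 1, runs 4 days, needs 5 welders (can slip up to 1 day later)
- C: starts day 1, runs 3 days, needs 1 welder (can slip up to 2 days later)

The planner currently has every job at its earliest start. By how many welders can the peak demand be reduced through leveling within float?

1

Early-start peak: d1:8  d2:8  d3:6  d4:5  d5:0 ⇒ 8.
Leveled (A@1, B@1, C@3): d1:7  d2:7  d3:6  d4:6  d5:1 ⇒ 7.
Reduction 8 − 7 = 1.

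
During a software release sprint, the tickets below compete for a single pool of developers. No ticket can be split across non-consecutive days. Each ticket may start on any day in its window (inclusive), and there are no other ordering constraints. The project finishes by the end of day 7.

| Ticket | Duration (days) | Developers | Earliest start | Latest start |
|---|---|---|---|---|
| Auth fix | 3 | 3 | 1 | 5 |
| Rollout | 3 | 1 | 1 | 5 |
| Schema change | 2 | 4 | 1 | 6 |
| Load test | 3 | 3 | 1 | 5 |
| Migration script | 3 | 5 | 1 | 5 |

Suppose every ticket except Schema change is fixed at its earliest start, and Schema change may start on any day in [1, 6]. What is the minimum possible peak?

Schema change@1: d1:16  d2:16  d3:12  d4:0  d5:0  d6:0  d7:0 → peak 16
Schema change@2: d1:12  d2:16  d3:16  d4:0  d5:0  d6:0  d7:0 → peak 16
Schema change@3: d1:12  d2:12  d3:16  d4:4  d5:0  d6:0  d7:0 → peak 16
Schema change@4: d1:12  d2:12  d3:12  d4:4  d5:4  d6:0  d7:0 → peak 12
Schema change@5: d1:12  d2:12  d3:12  d4:0  d5:4  d6:4  d7:0 → peak 12
Schema change@6: d1:12  d2:12  d3:12  d4:0  d5:0  d6:4  d7:4 → peak 12
Best is Schema change@4, peak 12.

12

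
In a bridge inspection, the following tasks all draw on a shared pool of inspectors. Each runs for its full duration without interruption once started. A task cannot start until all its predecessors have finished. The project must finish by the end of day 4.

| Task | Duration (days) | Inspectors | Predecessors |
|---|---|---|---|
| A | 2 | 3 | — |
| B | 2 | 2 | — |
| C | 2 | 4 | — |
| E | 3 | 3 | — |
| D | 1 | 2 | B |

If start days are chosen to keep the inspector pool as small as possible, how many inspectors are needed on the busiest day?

8

Early-start (A@1, B@1, C@1, E@1, D@3) gives peak 12: d1:12  d2:12  d3:5  d4:0.
Shift C→3, D→4.
Schedule A@1, B@1, C@3, E@1, D@4: d1:8  d2:8  d3:7  d4:6 — peak 8.
Total inspector-days = 29 over 4 days ⇒ peak ≥ ⌈29/4⌉ = 8, so 8 is optimal.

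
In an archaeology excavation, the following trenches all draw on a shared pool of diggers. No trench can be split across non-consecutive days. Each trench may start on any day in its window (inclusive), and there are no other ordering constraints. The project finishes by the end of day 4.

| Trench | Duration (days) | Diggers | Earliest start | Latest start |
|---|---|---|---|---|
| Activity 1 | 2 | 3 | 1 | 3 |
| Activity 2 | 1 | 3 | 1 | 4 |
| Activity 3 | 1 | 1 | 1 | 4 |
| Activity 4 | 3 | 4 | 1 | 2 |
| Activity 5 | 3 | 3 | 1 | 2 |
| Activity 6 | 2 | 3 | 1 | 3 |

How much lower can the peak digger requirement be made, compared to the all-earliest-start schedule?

7

Early-start peak: d1:17  d2:13  d3:7  d4:0 ⇒ 17.
Leveled (Activity 1@1, Activity 2@1, Activity 3@1, Activity 4@2, Activity 5@1, Activity 6@3): d1:10  d2:10  d3:10  d4:7 ⇒ 10.
Reduction 17 − 10 = 7.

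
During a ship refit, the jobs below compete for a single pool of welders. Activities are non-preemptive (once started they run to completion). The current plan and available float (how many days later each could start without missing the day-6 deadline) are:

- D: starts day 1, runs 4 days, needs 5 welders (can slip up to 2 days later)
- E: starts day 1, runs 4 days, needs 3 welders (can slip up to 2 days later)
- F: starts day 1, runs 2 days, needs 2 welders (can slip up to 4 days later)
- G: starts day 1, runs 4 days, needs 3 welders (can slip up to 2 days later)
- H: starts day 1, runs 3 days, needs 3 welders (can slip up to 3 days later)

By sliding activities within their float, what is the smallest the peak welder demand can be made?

Early-start (D@1, E@1, F@1, G@1, H@1) gives peak 16: d1:16  d2:16  d3:14  d4:11  d5:0  d6:0.
Shift H→3.
Schedule D@1, E@1, F@1, G@1, H@3: d1:13  d2:13  d3:14  d4:14  d5:3  d6:0 — peak 14.

14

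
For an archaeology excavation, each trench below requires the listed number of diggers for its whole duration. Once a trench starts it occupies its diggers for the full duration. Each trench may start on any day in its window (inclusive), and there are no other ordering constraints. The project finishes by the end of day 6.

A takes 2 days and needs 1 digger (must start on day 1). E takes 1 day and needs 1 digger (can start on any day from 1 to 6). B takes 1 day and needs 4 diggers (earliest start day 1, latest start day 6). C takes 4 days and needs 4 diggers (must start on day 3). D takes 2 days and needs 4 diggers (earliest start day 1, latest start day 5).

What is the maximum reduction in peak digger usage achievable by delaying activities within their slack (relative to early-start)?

Early-start peak: d1:10  d2:5  d3:4  d4:4  d5:4  d6:4 ⇒ 10.
Leveled (A@1, E@1, B@1, C@3, D@2): d1:6  d2:5  d3:8  d4:4  d5:4  d6:4 ⇒ 8.
Reduction 10 − 8 = 2.

2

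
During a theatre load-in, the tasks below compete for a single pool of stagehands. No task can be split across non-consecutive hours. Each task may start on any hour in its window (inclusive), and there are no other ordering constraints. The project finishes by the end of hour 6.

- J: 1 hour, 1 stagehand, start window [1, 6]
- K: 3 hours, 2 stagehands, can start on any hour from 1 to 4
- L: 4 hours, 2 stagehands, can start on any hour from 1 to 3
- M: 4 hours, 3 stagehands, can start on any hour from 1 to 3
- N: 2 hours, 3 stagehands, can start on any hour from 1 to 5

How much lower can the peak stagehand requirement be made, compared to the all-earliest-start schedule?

Early-start peak: h1:11  h2:10  h3:7  h4:5  h5:0  h6:0 ⇒ 11.
Leveled (J@1, K@1, L@1, M@2, N@5): h1:5  h2:7  h3:7  h4:5  h5:6  h6:3 ⇒ 7.
Reduction 11 − 7 = 4.

4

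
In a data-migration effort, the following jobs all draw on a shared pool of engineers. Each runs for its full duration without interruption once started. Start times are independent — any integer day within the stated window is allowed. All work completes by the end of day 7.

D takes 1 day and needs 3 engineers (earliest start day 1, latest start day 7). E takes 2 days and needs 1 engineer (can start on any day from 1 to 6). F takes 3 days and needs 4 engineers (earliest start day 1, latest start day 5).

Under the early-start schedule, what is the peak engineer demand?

8

Early-start schedule: D@1, E@1, F@1.
Load per day: day 1: 8, day 2: 5, day 3: 4, day 4: 0, day 5: 0, day 6: 0, day 7: 0.
Peak is 8.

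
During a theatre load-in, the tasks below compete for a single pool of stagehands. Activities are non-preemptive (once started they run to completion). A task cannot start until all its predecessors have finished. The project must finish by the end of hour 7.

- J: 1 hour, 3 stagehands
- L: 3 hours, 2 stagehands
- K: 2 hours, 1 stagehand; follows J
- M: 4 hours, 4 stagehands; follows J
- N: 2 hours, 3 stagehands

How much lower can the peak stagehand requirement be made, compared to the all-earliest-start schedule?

5

Early-start peak: h1:8  h2:10  h3:7  h4:4  h5:4  h6:0  h7:0 ⇒ 10.
Leveled (J@1, L@1, K@4, M@4, N@2): h1:5  h2:5  h3:5  h4:5  h5:5  h6:4  h7:4 ⇒ 5.
Reduction 10 − 5 = 5.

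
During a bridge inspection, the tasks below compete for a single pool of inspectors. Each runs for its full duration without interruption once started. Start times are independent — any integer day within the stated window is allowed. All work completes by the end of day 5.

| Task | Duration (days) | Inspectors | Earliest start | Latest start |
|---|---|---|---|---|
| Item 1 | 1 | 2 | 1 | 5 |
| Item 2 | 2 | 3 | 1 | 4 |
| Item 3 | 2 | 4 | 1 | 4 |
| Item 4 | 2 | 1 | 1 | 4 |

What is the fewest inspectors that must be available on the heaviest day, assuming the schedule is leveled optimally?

4

Early-start (Item 1@1, Item 2@1, Item 3@1, Item 4@1) gives peak 10: d1:10  d2:8  d3:0  d4:0  d5:0.
Shift Item 2→2, Item 3→4.
Schedule Item 1@1, Item 2@2, Item 3@4, Item 4@1: d1:3  d2:4  d3:3  d4:4  d5:4 — peak 4.
Total inspector-days = 18 over 5 days ⇒ peak ≥ ⌈18/5⌉ = 4, so 4 is optimal.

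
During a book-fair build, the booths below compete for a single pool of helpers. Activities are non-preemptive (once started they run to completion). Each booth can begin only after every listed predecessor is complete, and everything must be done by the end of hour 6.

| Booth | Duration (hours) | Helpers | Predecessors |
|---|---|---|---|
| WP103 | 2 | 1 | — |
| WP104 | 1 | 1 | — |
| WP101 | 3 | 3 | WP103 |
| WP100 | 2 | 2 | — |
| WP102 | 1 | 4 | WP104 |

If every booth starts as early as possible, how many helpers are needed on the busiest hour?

Early-start schedule: WP103@1, WP104@1, WP101@3, WP100@1, WP102@2.
Load per hour: hour 1: 4, hour 2: 7, hour 3: 3, hour 4: 3, hour 5: 3, hour 6: 0.
Peak is 7.

7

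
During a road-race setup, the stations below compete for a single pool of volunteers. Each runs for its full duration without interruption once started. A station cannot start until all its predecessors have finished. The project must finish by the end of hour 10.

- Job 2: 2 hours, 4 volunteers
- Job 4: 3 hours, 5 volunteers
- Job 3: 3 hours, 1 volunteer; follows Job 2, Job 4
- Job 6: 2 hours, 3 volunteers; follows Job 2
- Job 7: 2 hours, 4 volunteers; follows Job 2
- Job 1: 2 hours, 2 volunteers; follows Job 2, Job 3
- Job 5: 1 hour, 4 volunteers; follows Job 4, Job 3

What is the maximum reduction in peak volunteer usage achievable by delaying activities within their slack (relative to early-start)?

Early-start peak: h1:9  h2:9  h3:12  h4:8  h5:1  h6:1  h7:6  h8:2  h9:0  h10:0 ⇒ 12.
Leveled (Job 2@1, Job 4@3, Job 3@6, Job 6@6, Job 7@8, Job 1@9, Job 5@10): h1:4  h2:4  h3:5  h4:5  h5:5  h6:4  h7:4  h8:5  h9:6  h10:6 ⇒ 6.
Reduction 12 − 6 = 6.

6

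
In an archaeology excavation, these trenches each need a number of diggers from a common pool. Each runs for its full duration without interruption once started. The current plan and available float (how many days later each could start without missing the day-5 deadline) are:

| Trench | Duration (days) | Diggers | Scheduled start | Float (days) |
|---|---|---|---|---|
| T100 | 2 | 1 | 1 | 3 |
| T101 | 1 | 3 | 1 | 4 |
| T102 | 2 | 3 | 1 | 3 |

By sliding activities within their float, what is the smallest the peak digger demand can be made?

3

Early-start (T100@1, T101@1, T102@1) gives peak 7: d1:7  d2:4  d3:0  d4:0  d5:0.
Shift T101→3, T102→4.
Schedule T100@1, T101@3, T102@4: d1:1  d2:1  d3:3  d4:3  d5:3 — peak 3.
Total digger-days = 11 over 5 days ⇒ peak ≥ ⌈11/5⌉ = 3, so 3 is optimal.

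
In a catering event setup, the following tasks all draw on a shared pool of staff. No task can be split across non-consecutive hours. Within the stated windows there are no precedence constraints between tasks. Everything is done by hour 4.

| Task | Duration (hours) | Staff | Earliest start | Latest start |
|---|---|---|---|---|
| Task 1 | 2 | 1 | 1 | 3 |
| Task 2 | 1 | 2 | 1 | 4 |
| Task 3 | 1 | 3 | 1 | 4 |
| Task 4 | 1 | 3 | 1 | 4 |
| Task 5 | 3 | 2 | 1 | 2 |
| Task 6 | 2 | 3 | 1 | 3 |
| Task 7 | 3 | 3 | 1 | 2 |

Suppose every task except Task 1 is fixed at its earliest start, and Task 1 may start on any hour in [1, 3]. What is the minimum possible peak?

16

Task 1@1: h1:17  h2:9  h3:5  h4:0 → peak 17
Task 1@2: h1:16  h2:9  h3:6  h4:0 → peak 16
Task 1@3: h1:16  h2:8  h3:6  h4:1 → peak 16
Best is Task 1@2, peak 16.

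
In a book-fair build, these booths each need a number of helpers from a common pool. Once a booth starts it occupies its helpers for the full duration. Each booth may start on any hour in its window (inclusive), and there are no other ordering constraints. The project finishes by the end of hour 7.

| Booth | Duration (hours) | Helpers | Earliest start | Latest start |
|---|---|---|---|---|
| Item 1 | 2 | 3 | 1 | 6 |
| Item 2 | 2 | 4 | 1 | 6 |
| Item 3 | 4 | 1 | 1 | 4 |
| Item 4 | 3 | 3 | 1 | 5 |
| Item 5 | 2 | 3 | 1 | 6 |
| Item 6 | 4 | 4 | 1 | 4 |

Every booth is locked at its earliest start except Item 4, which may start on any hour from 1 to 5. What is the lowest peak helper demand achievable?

15

Item 4@1: h1:18  h2:18  h3:8  h4:5  h5:0  h6:0  h7:0 → peak 18
Item 4@2: h1:15  h2:18  h3:8  h4:8  h5:0  h6:0  h7:0 → peak 18
Item 4@3: h1:15  h2:15  h3:8  h4:8  h5:3  h6:0  h7:0 → peak 15
Item 4@4: h1:15  h2:15  h3:5  h4:8  h5:3  h6:3  h7:0 → peak 15
Item 4@5: h1:15  h2:15  h3:5  h4:5  h5:3  h6:3  h7:3 → peak 15
Best is Item 4@3, peak 15.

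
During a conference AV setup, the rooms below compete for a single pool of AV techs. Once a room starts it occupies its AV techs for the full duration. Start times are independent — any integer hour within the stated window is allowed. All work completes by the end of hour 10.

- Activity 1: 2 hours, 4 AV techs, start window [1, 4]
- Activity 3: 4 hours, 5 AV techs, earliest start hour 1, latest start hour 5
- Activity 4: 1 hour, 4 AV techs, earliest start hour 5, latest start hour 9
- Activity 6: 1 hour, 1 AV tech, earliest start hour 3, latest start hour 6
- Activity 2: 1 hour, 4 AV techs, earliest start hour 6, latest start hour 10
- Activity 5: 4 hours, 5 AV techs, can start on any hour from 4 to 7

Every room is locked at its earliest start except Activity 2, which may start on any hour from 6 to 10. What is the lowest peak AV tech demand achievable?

10

Activity 2@6: h1:9  h2:9  h3:6  h4:10  h5:9  h6:9  h7:5  h8:0  h9:0  h10:0 → peak 10
Activity 2@7: h1:9  h2:9  h3:6  h4:10  h5:9  h6:5  h7:9  h8:0  h9:0  h10:0 → peak 10
Activity 2@8: h1:9  h2:9  h3:6  h4:10  h5:9  h6:5  h7:5  h8:4  h9:0  h10:0 → peak 10
Activity 2@9: h1:9  h2:9  h3:6  h4:10  h5:9  h6:5  h7:5  h8:0  h9:4  h10:0 → peak 10
Activity 2@10: h1:9  h2:9  h3:6  h4:10  h5:9  h6:5  h7:5  h8:0  h9:0  h10:4 → peak 10
Best is Activity 2@6, peak 10.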